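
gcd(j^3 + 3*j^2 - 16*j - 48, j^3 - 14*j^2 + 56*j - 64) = j - 4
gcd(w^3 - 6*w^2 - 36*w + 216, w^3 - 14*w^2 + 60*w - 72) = w^2 - 12*w + 36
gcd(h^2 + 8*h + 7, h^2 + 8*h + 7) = h^2 + 8*h + 7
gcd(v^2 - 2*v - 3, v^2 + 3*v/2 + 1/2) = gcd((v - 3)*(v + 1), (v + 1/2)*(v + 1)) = v + 1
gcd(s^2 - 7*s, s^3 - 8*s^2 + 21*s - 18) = 1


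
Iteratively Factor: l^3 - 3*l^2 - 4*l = (l - 4)*(l^2 + l) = (l - 4)*(l + 1)*(l)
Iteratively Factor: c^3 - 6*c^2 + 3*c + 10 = (c - 5)*(c^2 - c - 2) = (c - 5)*(c - 2)*(c + 1)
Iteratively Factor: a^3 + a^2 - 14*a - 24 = (a + 3)*(a^2 - 2*a - 8) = (a - 4)*(a + 3)*(a + 2)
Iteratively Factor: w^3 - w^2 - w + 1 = (w - 1)*(w^2 - 1) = (w - 1)^2*(w + 1)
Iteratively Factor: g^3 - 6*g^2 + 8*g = (g - 2)*(g^2 - 4*g) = (g - 4)*(g - 2)*(g)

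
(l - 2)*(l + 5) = l^2 + 3*l - 10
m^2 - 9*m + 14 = (m - 7)*(m - 2)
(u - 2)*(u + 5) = u^2 + 3*u - 10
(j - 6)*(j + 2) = j^2 - 4*j - 12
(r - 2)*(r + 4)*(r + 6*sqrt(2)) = r^3 + 2*r^2 + 6*sqrt(2)*r^2 - 8*r + 12*sqrt(2)*r - 48*sqrt(2)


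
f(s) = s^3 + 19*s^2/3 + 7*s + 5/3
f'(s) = 3*s^2 + 38*s/3 + 7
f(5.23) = 354.57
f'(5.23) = 155.31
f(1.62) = 33.88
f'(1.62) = 35.39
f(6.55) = 600.24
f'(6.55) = 218.67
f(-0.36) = -0.08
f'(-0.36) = 2.83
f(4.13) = 209.05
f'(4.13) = 110.48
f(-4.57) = 6.50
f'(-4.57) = 11.77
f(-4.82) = 3.09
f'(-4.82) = 15.64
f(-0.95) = -0.12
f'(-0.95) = -2.33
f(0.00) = 1.67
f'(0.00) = 7.00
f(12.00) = 2725.67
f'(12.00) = 591.00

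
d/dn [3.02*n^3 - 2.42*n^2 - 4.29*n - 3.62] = 9.06*n^2 - 4.84*n - 4.29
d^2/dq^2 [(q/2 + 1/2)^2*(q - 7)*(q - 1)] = 3*q^2 - 9*q - 4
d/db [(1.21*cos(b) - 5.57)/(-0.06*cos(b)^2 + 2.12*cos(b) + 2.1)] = (-0.0726*cos(b)^2 + 0.6684*cos(b) - 14.3494)*sin(b)/(0.0036*cos(b)^4 - 0.2544*cos(b)^3 + 4.2424*cos(b)^2 + 8.904*cos(b) + 4.41)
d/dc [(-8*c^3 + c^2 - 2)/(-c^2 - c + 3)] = (2*c*(12*c - 1)*(c^2 + c - 3) - (2*c + 1)*(8*c^3 - c^2 + 2))/(c^2 + c - 3)^2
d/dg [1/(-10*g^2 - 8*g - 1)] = 4*(5*g + 2)/(10*g^2 + 8*g + 1)^2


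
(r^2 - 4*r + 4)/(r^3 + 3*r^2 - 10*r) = (r - 2)/(r*(r + 5))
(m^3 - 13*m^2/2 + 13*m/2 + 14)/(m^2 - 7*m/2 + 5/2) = (2*m^3 - 13*m^2 + 13*m + 28)/(2*m^2 - 7*m + 5)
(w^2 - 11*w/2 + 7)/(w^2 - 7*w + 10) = (w - 7/2)/(w - 5)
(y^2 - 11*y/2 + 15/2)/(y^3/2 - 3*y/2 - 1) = (-2*y^2 + 11*y - 15)/(-y^3 + 3*y + 2)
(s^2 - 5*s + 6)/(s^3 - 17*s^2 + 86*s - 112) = (s - 3)/(s^2 - 15*s + 56)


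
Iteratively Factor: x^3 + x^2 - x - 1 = (x + 1)*(x^2 - 1) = (x + 1)^2*(x - 1)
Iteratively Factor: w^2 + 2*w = (w)*(w + 2)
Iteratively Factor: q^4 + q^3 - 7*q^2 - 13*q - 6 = (q + 2)*(q^3 - q^2 - 5*q - 3) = (q + 1)*(q + 2)*(q^2 - 2*q - 3) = (q + 1)^2*(q + 2)*(q - 3)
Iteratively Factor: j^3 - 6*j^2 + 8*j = (j)*(j^2 - 6*j + 8) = j*(j - 4)*(j - 2)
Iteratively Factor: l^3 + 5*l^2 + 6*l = (l + 3)*(l^2 + 2*l) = (l + 2)*(l + 3)*(l)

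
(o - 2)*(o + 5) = o^2 + 3*o - 10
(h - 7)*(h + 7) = h^2 - 49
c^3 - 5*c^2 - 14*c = c*(c - 7)*(c + 2)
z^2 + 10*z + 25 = (z + 5)^2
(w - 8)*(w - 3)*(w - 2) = w^3 - 13*w^2 + 46*w - 48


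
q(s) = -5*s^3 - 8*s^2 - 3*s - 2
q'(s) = -15*s^2 - 16*s - 3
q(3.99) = -458.94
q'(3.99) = -305.64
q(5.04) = -860.45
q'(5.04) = -464.66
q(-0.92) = -2.12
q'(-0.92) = -0.98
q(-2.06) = 13.94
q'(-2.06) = -33.69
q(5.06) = -869.78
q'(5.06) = -468.01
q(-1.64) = 3.46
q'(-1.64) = -17.10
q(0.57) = -7.24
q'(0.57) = -16.99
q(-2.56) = 37.14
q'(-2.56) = -60.34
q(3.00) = -218.00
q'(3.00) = -186.00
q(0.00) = -2.00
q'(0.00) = -3.00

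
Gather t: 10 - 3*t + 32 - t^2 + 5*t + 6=-t^2 + 2*t + 48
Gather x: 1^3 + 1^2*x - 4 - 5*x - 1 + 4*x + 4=0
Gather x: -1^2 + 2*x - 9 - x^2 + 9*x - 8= -x^2 + 11*x - 18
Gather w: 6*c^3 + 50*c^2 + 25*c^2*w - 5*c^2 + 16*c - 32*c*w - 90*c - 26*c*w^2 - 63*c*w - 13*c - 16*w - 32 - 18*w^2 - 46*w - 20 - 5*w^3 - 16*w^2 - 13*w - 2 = 6*c^3 + 45*c^2 - 87*c - 5*w^3 + w^2*(-26*c - 34) + w*(25*c^2 - 95*c - 75) - 54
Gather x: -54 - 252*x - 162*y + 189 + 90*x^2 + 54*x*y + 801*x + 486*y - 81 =90*x^2 + x*(54*y + 549) + 324*y + 54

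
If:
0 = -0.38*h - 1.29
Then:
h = -3.39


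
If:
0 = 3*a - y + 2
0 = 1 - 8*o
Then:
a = y/3 - 2/3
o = 1/8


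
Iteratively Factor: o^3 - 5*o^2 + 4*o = (o)*(o^2 - 5*o + 4) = o*(o - 1)*(o - 4)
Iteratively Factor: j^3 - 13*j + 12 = (j + 4)*(j^2 - 4*j + 3) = (j - 1)*(j + 4)*(j - 3)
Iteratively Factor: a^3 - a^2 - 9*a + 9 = (a + 3)*(a^2 - 4*a + 3) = (a - 1)*(a + 3)*(a - 3)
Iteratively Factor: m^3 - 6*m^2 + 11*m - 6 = (m - 1)*(m^2 - 5*m + 6) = (m - 2)*(m - 1)*(m - 3)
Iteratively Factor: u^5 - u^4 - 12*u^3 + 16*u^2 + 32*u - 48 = (u + 3)*(u^4 - 4*u^3 + 16*u - 16) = (u - 2)*(u + 3)*(u^3 - 2*u^2 - 4*u + 8) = (u - 2)^2*(u + 3)*(u^2 - 4) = (u - 2)^2*(u + 2)*(u + 3)*(u - 2)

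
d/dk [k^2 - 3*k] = 2*k - 3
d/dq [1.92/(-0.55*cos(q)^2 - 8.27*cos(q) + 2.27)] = -(2.112*cos(q) + 15.8784)*sin(q)/(0.55*cos(q)^2 + 8.27*cos(q) - 2.27)^2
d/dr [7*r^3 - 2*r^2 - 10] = r*(21*r - 4)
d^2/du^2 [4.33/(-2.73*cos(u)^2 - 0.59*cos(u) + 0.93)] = (129.084228*(1 - cos(u)^2)^2 + 20.922993*cos(u)^3 + 110.023135*cos(u)^2 - 39.470115*cos(u) - 154.085648)/(2.73*cos(u)^2 + 0.59*cos(u) - 0.93)^3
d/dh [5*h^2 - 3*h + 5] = 10*h - 3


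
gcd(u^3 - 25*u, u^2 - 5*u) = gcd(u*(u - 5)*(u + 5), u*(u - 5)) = u^2 - 5*u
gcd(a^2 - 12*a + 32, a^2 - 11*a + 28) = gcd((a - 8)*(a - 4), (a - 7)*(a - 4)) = a - 4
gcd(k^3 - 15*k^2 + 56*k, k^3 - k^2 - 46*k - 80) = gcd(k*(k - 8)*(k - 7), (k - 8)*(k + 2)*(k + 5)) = k - 8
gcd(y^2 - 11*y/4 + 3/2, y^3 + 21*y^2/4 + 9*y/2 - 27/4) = y - 3/4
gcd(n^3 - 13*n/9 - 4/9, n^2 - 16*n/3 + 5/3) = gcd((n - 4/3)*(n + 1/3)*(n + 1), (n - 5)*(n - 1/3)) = 1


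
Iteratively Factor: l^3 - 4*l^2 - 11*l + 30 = (l - 5)*(l^2 + l - 6) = (l - 5)*(l - 2)*(l + 3)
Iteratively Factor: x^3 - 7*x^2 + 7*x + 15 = (x - 3)*(x^2 - 4*x - 5) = (x - 3)*(x + 1)*(x - 5)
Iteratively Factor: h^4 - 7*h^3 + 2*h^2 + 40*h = (h)*(h^3 - 7*h^2 + 2*h + 40) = h*(h + 2)*(h^2 - 9*h + 20) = h*(h - 5)*(h + 2)*(h - 4)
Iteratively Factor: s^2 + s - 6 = (s - 2)*(s + 3)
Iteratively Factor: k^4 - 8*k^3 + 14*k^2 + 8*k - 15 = (k - 3)*(k^3 - 5*k^2 - k + 5) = (k - 3)*(k - 1)*(k^2 - 4*k - 5) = (k - 3)*(k - 1)*(k + 1)*(k - 5)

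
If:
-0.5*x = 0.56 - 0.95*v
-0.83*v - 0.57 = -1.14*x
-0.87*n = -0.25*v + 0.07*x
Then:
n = 0.28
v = 1.38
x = 1.51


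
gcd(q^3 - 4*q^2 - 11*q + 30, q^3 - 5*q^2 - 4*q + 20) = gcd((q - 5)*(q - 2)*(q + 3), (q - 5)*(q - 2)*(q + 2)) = q^2 - 7*q + 10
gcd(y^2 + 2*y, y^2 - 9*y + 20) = 1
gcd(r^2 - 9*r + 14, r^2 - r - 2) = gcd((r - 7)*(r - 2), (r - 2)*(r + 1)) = r - 2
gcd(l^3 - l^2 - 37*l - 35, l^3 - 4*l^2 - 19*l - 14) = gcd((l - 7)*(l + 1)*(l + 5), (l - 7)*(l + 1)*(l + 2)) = l^2 - 6*l - 7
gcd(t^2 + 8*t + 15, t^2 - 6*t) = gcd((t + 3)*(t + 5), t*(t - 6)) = 1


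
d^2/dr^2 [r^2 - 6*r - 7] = 2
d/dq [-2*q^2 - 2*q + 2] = -4*q - 2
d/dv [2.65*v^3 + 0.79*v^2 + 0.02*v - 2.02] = 7.95*v^2 + 1.58*v + 0.02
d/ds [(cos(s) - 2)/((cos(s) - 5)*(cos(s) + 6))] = (cos(s)^2 - 4*cos(s) + 28)*sin(s)/((cos(s) - 5)^2*(cos(s) + 6)^2)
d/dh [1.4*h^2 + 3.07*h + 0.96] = 2.8*h + 3.07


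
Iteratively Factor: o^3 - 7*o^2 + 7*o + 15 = (o + 1)*(o^2 - 8*o + 15) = (o - 3)*(o + 1)*(o - 5)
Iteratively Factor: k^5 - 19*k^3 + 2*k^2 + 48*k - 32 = (k + 4)*(k^4 - 4*k^3 - 3*k^2 + 14*k - 8) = (k - 4)*(k + 4)*(k^3 - 3*k + 2) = (k - 4)*(k - 1)*(k + 4)*(k^2 + k - 2) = (k - 4)*(k - 1)^2*(k + 4)*(k + 2)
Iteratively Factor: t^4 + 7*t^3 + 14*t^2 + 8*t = (t + 2)*(t^3 + 5*t^2 + 4*t) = (t + 1)*(t + 2)*(t^2 + 4*t) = (t + 1)*(t + 2)*(t + 4)*(t)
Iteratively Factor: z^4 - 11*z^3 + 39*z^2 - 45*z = (z - 5)*(z^3 - 6*z^2 + 9*z) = (z - 5)*(z - 3)*(z^2 - 3*z) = (z - 5)*(z - 3)^2*(z)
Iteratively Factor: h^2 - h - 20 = (h - 5)*(h + 4)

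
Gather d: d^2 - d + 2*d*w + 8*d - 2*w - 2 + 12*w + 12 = d^2 + d*(2*w + 7) + 10*w + 10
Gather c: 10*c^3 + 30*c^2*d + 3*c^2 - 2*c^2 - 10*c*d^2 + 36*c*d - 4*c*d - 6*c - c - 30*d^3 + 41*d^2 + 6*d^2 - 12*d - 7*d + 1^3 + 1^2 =10*c^3 + c^2*(30*d + 1) + c*(-10*d^2 + 32*d - 7) - 30*d^3 + 47*d^2 - 19*d + 2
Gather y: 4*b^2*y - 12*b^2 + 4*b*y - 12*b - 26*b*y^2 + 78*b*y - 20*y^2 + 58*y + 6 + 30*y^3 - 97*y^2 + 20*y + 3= -12*b^2 - 12*b + 30*y^3 + y^2*(-26*b - 117) + y*(4*b^2 + 82*b + 78) + 9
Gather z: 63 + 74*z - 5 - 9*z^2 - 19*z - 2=-9*z^2 + 55*z + 56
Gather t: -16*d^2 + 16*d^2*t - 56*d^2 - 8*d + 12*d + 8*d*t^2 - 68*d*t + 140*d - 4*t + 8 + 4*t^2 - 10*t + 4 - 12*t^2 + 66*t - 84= -72*d^2 + 144*d + t^2*(8*d - 8) + t*(16*d^2 - 68*d + 52) - 72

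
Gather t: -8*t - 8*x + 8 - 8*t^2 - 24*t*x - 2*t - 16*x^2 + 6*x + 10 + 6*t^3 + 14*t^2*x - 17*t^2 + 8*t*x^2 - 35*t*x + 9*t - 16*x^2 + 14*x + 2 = 6*t^3 + t^2*(14*x - 25) + t*(8*x^2 - 59*x - 1) - 32*x^2 + 12*x + 20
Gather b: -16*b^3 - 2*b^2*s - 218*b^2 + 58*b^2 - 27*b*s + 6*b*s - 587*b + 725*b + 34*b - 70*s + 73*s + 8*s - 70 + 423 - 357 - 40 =-16*b^3 + b^2*(-2*s - 160) + b*(172 - 21*s) + 11*s - 44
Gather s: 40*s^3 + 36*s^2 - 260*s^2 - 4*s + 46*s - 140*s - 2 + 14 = 40*s^3 - 224*s^2 - 98*s + 12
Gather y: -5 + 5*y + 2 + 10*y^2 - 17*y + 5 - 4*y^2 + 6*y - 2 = 6*y^2 - 6*y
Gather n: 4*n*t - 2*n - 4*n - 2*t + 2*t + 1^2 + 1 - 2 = n*(4*t - 6)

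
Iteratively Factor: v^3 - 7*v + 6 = (v + 3)*(v^2 - 3*v + 2) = (v - 1)*(v + 3)*(v - 2)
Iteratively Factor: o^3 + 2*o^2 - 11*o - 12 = (o + 4)*(o^2 - 2*o - 3) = (o - 3)*(o + 4)*(o + 1)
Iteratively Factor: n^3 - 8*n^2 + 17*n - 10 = (n - 1)*(n^2 - 7*n + 10) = (n - 5)*(n - 1)*(n - 2)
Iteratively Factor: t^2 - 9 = (t - 3)*(t + 3)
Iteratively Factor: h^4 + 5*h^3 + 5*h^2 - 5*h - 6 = (h + 3)*(h^3 + 2*h^2 - h - 2) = (h + 1)*(h + 3)*(h^2 + h - 2) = (h - 1)*(h + 1)*(h + 3)*(h + 2)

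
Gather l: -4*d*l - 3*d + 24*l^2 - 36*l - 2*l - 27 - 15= -3*d + 24*l^2 + l*(-4*d - 38) - 42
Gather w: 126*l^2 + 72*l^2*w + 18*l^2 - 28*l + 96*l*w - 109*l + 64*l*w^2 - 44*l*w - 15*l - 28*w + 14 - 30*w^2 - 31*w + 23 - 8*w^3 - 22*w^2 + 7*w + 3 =144*l^2 - 152*l - 8*w^3 + w^2*(64*l - 52) + w*(72*l^2 + 52*l - 52) + 40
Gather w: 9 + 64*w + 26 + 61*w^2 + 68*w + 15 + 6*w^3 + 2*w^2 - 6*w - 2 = 6*w^3 + 63*w^2 + 126*w + 48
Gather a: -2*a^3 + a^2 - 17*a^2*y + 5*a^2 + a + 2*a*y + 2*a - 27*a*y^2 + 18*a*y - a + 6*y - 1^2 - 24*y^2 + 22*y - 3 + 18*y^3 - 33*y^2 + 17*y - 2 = -2*a^3 + a^2*(6 - 17*y) + a*(-27*y^2 + 20*y + 2) + 18*y^3 - 57*y^2 + 45*y - 6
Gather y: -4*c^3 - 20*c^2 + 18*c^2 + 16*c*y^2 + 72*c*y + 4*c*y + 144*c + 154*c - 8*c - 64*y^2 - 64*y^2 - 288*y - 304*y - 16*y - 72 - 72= -4*c^3 - 2*c^2 + 290*c + y^2*(16*c - 128) + y*(76*c - 608) - 144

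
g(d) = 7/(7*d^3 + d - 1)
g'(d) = 7*(-21*d^2 - 1)/(7*d^3 + d - 1)^2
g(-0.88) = -1.05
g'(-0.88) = -2.73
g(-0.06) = -6.59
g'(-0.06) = -6.68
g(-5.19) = -0.01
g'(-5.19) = -0.00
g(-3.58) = -0.02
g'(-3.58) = -0.02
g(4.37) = 0.01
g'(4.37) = -0.01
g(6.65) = 0.00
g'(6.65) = -0.00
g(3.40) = 0.03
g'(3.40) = -0.02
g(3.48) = 0.02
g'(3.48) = -0.02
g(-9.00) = 0.00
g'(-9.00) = 0.00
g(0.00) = -7.00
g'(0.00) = -7.00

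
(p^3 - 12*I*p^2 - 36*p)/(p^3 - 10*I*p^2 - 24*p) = (p - 6*I)/(p - 4*I)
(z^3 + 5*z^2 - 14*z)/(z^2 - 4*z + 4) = z*(z + 7)/(z - 2)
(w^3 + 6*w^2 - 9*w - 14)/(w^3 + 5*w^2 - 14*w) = (w + 1)/w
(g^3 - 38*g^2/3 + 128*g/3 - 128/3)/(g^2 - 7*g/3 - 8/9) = 3*(g^2 - 10*g + 16)/(3*g + 1)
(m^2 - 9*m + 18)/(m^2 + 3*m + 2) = (m^2 - 9*m + 18)/(m^2 + 3*m + 2)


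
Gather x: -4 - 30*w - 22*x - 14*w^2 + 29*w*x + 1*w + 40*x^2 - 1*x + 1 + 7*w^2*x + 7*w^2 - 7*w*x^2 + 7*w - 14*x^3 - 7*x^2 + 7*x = -7*w^2 - 22*w - 14*x^3 + x^2*(33 - 7*w) + x*(7*w^2 + 29*w - 16) - 3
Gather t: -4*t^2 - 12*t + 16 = -4*t^2 - 12*t + 16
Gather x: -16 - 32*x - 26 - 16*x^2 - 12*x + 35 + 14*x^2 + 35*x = -2*x^2 - 9*x - 7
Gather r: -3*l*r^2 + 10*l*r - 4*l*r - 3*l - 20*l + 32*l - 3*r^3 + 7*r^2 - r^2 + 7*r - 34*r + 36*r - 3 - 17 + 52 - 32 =9*l - 3*r^3 + r^2*(6 - 3*l) + r*(6*l + 9)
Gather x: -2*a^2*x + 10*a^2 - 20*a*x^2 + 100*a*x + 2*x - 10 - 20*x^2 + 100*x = 10*a^2 + x^2*(-20*a - 20) + x*(-2*a^2 + 100*a + 102) - 10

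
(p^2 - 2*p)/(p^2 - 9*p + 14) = p/(p - 7)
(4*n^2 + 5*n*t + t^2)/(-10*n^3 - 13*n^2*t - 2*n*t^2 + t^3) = (4*n + t)/(-10*n^2 - 3*n*t + t^2)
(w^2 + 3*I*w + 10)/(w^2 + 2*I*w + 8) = (w + 5*I)/(w + 4*I)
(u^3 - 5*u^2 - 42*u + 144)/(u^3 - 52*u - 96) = (u - 3)/(u + 2)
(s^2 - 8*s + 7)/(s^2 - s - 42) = (s - 1)/(s + 6)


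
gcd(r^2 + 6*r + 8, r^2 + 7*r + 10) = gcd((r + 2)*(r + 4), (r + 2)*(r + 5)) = r + 2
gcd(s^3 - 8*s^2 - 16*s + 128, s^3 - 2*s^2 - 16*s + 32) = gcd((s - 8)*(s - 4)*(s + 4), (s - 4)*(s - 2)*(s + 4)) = s^2 - 16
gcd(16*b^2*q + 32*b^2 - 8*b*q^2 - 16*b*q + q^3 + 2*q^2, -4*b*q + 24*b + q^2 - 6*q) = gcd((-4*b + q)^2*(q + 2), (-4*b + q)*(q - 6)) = -4*b + q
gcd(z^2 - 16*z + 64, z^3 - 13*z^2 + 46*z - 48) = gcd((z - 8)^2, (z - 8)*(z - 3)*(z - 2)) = z - 8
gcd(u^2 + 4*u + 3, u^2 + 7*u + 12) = u + 3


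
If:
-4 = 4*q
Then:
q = -1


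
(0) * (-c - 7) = 0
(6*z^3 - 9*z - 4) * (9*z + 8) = 54*z^4 + 48*z^3 - 81*z^2 - 108*z - 32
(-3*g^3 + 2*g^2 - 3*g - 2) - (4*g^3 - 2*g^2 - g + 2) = -7*g^3 + 4*g^2 - 2*g - 4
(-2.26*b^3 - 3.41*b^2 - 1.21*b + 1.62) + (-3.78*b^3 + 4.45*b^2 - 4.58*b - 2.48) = -6.04*b^3 + 1.04*b^2 - 5.79*b - 0.86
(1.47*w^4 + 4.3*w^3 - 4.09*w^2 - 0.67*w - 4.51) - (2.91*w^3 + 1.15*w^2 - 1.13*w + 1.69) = 1.47*w^4 + 1.39*w^3 - 5.24*w^2 + 0.46*w - 6.2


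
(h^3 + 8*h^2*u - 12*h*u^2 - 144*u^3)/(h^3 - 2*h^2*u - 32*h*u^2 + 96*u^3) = (-h - 6*u)/(-h + 4*u)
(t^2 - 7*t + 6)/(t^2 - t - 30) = (t - 1)/(t + 5)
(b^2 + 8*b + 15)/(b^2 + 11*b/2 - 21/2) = 2*(b^2 + 8*b + 15)/(2*b^2 + 11*b - 21)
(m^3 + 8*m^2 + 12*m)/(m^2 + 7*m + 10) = m*(m + 6)/(m + 5)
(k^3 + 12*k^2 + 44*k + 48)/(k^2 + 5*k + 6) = (k^2 + 10*k + 24)/(k + 3)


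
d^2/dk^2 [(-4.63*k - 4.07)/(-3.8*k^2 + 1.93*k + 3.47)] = ((-105.564*k - 13.0602)*(-3.8*k^2 + 1.93*k + 3.47) - (4.63*k + 4.07)*(7.6*k - 1.93)*(15.2*k - 3.86))/(-3.8*k^2 + 1.93*k + 3.47)^3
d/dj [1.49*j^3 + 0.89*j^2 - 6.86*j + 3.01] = 4.47*j^2 + 1.78*j - 6.86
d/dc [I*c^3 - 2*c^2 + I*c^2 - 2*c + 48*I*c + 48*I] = 3*I*c^2 + 2*c*(-2 + I) - 2 + 48*I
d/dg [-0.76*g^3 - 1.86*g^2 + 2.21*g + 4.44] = -2.28*g^2 - 3.72*g + 2.21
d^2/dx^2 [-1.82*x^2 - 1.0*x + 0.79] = -3.64000000000000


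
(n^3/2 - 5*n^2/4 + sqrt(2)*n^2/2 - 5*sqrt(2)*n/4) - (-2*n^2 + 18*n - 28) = n^3/2 + sqrt(2)*n^2/2 + 3*n^2/4 - 18*n - 5*sqrt(2)*n/4 + 28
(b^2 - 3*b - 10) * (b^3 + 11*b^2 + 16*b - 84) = b^5 + 8*b^4 - 27*b^3 - 242*b^2 + 92*b + 840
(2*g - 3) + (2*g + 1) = 4*g - 2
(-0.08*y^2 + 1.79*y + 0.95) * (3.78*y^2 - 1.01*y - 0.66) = -0.3024*y^4 + 6.847*y^3 + 1.8359*y^2 - 2.1409*y - 0.627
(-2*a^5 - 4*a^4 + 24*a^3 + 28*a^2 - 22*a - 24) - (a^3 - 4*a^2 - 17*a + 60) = -2*a^5 - 4*a^4 + 23*a^3 + 32*a^2 - 5*a - 84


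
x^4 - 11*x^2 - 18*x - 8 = (x - 4)*(x + 1)^2*(x + 2)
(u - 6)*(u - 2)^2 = u^3 - 10*u^2 + 28*u - 24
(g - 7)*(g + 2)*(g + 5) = g^3 - 39*g - 70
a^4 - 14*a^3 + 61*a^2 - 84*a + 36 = (a - 6)^2*(a - 1)^2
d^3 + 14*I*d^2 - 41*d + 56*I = (d - I)*(d + 7*I)*(d + 8*I)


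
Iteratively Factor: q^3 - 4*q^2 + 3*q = (q - 1)*(q^2 - 3*q) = (q - 3)*(q - 1)*(q)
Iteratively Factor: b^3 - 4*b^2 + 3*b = (b - 3)*(b^2 - b) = b*(b - 3)*(b - 1)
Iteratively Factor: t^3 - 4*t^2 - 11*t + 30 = (t + 3)*(t^2 - 7*t + 10) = (t - 5)*(t + 3)*(t - 2)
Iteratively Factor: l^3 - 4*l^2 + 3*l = (l - 1)*(l^2 - 3*l) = l*(l - 1)*(l - 3)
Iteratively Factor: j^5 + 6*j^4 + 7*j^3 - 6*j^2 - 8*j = (j + 2)*(j^4 + 4*j^3 - j^2 - 4*j) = (j - 1)*(j + 2)*(j^3 + 5*j^2 + 4*j) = j*(j - 1)*(j + 2)*(j^2 + 5*j + 4) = j*(j - 1)*(j + 2)*(j + 4)*(j + 1)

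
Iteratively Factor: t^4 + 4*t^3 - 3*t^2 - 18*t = (t + 3)*(t^3 + t^2 - 6*t) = (t + 3)^2*(t^2 - 2*t) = t*(t + 3)^2*(t - 2)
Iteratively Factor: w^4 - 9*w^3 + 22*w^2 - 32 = (w - 2)*(w^3 - 7*w^2 + 8*w + 16) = (w - 2)*(w + 1)*(w^2 - 8*w + 16) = (w - 4)*(w - 2)*(w + 1)*(w - 4)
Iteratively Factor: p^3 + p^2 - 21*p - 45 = (p + 3)*(p^2 - 2*p - 15) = (p + 3)^2*(p - 5)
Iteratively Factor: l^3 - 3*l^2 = (l)*(l^2 - 3*l) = l*(l - 3)*(l)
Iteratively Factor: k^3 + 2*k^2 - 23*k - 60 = (k + 4)*(k^2 - 2*k - 15) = (k - 5)*(k + 4)*(k + 3)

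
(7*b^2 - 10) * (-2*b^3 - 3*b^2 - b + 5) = -14*b^5 - 21*b^4 + 13*b^3 + 65*b^2 + 10*b - 50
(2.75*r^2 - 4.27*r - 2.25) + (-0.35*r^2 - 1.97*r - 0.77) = 2.4*r^2 - 6.24*r - 3.02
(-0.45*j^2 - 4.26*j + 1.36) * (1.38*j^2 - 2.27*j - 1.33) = -0.621*j^4 - 4.8573*j^3 + 12.1455*j^2 + 2.5786*j - 1.8088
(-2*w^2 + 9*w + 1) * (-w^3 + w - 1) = 2*w^5 - 9*w^4 - 3*w^3 + 11*w^2 - 8*w - 1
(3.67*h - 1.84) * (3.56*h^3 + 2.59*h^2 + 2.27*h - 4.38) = 13.0652*h^4 + 2.9549*h^3 + 3.5653*h^2 - 20.2514*h + 8.0592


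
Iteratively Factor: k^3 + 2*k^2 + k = (k + 1)*(k^2 + k) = (k + 1)^2*(k)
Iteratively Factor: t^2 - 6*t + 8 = (t - 4)*(t - 2)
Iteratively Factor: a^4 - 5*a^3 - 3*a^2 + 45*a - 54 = (a - 2)*(a^3 - 3*a^2 - 9*a + 27) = (a - 3)*(a - 2)*(a^2 - 9) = (a - 3)*(a - 2)*(a + 3)*(a - 3)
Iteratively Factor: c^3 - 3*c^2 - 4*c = (c + 1)*(c^2 - 4*c) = (c - 4)*(c + 1)*(c)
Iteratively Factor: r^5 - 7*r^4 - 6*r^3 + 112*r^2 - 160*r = (r - 4)*(r^4 - 3*r^3 - 18*r^2 + 40*r) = (r - 4)*(r + 4)*(r^3 - 7*r^2 + 10*r) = (r - 4)*(r - 2)*(r + 4)*(r^2 - 5*r) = r*(r - 4)*(r - 2)*(r + 4)*(r - 5)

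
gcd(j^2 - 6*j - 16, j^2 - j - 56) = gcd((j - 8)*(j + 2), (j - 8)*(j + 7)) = j - 8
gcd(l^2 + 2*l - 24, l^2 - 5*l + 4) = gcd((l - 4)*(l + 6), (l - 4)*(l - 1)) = l - 4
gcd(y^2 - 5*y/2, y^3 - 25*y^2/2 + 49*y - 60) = y - 5/2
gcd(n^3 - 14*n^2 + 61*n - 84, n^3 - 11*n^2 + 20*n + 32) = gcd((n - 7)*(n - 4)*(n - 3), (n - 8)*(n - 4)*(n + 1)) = n - 4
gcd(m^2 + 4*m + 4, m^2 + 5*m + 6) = m + 2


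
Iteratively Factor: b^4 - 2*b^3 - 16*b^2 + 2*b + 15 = (b + 3)*(b^3 - 5*b^2 - b + 5) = (b - 5)*(b + 3)*(b^2 - 1) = (b - 5)*(b + 1)*(b + 3)*(b - 1)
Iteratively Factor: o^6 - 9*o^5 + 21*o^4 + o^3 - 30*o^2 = (o - 3)*(o^5 - 6*o^4 + 3*o^3 + 10*o^2) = o*(o - 3)*(o^4 - 6*o^3 + 3*o^2 + 10*o) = o*(o - 3)*(o + 1)*(o^3 - 7*o^2 + 10*o) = o^2*(o - 3)*(o + 1)*(o^2 - 7*o + 10) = o^2*(o - 3)*(o - 2)*(o + 1)*(o - 5)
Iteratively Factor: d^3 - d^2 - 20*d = (d)*(d^2 - d - 20) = d*(d - 5)*(d + 4)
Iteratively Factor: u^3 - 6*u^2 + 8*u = (u - 2)*(u^2 - 4*u) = (u - 4)*(u - 2)*(u)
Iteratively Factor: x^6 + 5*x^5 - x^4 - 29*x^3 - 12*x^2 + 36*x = (x + 3)*(x^5 + 2*x^4 - 7*x^3 - 8*x^2 + 12*x) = (x + 2)*(x + 3)*(x^4 - 7*x^2 + 6*x) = x*(x + 2)*(x + 3)*(x^3 - 7*x + 6) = x*(x - 2)*(x + 2)*(x + 3)*(x^2 + 2*x - 3) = x*(x - 2)*(x - 1)*(x + 2)*(x + 3)*(x + 3)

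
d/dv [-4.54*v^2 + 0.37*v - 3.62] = 0.37 - 9.08*v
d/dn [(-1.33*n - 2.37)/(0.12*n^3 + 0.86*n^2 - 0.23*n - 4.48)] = (0.3192*n^3 + 1.997*n^2 + 4.0764*n + 5.4133)/(0.0144*n^6 + 0.2064*n^5 + 0.6844*n^4 - 1.4708*n^3 - 7.6527*n^2 + 2.0608*n + 20.0704)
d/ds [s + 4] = 1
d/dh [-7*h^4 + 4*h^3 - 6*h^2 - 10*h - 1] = -28*h^3 + 12*h^2 - 12*h - 10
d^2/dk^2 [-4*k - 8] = 0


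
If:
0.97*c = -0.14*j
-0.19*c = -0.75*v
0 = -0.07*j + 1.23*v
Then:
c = 0.00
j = 0.00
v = 0.00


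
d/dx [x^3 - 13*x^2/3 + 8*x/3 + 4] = 3*x^2 - 26*x/3 + 8/3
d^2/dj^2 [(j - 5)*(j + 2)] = 2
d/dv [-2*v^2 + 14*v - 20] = 14 - 4*v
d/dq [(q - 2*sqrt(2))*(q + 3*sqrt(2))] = 2*q + sqrt(2)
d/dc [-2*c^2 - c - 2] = -4*c - 1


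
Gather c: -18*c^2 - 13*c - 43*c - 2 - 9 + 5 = -18*c^2 - 56*c - 6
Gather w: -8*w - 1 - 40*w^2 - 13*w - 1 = -40*w^2 - 21*w - 2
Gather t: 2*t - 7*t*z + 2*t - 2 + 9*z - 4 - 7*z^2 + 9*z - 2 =t*(4 - 7*z) - 7*z^2 + 18*z - 8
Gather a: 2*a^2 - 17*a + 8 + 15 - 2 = 2*a^2 - 17*a + 21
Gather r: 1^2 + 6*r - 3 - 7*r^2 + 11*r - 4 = -7*r^2 + 17*r - 6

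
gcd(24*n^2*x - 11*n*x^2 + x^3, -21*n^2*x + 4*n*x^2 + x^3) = -3*n*x + x^2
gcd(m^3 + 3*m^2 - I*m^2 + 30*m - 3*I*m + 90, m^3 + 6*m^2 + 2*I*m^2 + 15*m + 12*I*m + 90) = m + 5*I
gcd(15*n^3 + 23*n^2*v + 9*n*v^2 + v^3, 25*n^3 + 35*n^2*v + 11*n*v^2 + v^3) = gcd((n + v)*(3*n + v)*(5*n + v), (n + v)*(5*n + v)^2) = 5*n^2 + 6*n*v + v^2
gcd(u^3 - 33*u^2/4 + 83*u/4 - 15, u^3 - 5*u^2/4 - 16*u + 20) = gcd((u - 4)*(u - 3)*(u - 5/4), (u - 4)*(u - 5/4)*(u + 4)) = u^2 - 21*u/4 + 5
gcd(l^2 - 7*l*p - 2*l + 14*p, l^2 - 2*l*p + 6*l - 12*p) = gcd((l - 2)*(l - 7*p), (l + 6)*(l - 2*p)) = 1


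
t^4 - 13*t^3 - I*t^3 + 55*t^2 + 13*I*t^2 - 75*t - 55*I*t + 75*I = (t - 5)^2*(t - 3)*(t - I)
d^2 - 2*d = d*(d - 2)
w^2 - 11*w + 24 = (w - 8)*(w - 3)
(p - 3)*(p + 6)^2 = p^3 + 9*p^2 - 108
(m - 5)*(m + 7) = m^2 + 2*m - 35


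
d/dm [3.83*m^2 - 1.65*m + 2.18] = 7.66*m - 1.65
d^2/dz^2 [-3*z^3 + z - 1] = -18*z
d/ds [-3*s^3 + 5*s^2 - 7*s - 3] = -9*s^2 + 10*s - 7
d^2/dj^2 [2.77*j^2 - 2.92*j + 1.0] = 5.54000000000000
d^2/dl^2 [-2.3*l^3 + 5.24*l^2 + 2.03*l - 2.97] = 10.48 - 13.8*l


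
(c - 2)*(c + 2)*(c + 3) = c^3 + 3*c^2 - 4*c - 12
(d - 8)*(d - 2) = d^2 - 10*d + 16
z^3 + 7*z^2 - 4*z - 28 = (z - 2)*(z + 2)*(z + 7)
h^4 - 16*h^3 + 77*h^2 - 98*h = h*(h - 7)^2*(h - 2)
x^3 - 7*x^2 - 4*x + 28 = (x - 7)*(x - 2)*(x + 2)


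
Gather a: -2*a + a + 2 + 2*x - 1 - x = -a + x + 1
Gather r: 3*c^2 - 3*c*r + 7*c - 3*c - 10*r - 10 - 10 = 3*c^2 + 4*c + r*(-3*c - 10) - 20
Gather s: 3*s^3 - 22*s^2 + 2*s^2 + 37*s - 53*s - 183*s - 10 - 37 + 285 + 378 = 3*s^3 - 20*s^2 - 199*s + 616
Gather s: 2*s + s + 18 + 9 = 3*s + 27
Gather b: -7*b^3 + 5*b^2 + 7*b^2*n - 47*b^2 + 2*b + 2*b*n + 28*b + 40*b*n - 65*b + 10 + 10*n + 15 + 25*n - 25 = -7*b^3 + b^2*(7*n - 42) + b*(42*n - 35) + 35*n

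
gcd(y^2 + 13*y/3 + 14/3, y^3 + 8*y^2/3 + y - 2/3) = y + 2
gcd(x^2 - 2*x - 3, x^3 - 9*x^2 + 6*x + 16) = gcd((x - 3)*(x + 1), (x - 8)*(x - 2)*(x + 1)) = x + 1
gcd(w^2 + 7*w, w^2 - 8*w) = w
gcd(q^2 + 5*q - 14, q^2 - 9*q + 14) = q - 2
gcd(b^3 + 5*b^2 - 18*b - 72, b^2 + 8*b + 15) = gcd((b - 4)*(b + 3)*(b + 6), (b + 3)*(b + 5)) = b + 3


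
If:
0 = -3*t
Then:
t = 0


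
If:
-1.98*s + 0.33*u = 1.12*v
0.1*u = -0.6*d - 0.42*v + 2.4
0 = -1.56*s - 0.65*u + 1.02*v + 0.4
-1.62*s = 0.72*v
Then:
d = 4.26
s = 0.14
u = -0.23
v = -0.32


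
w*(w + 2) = w^2 + 2*w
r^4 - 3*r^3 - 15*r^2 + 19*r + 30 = (r - 5)*(r - 2)*(r + 1)*(r + 3)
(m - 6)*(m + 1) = m^2 - 5*m - 6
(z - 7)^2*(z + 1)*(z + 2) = z^4 - 11*z^3 + 9*z^2 + 119*z + 98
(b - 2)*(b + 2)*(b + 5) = b^3 + 5*b^2 - 4*b - 20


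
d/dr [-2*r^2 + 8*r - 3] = 8 - 4*r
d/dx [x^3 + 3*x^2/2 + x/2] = 3*x^2 + 3*x + 1/2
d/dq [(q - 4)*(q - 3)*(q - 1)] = 3*q^2 - 16*q + 19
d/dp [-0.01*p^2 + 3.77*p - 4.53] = 3.77 - 0.02*p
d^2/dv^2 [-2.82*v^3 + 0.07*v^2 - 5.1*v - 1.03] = 0.14 - 16.92*v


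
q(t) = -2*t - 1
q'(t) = -2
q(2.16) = -5.32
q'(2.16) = -2.00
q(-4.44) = 7.88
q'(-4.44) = -2.00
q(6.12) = -13.24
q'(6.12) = -2.00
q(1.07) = -3.14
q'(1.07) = -2.00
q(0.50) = -2.00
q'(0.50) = -2.00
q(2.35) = -5.70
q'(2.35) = -2.00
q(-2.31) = 3.62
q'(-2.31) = -2.00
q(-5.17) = 9.34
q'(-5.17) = -2.00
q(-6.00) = 11.00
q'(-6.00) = -2.00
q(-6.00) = 11.00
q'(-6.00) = -2.00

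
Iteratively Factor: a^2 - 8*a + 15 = (a - 5)*(a - 3)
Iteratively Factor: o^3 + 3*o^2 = (o)*(o^2 + 3*o) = o*(o + 3)*(o)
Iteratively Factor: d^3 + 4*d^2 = (d)*(d^2 + 4*d) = d^2*(d + 4)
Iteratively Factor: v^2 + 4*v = (v + 4)*(v)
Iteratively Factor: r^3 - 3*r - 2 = (r + 1)*(r^2 - r - 2) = (r - 2)*(r + 1)*(r + 1)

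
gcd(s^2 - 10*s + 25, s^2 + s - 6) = 1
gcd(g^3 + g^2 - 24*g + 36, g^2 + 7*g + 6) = g + 6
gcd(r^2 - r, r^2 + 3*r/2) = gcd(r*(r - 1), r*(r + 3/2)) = r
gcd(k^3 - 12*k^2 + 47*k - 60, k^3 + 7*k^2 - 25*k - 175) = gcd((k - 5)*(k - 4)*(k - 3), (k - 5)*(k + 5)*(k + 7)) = k - 5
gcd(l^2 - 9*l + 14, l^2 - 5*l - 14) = l - 7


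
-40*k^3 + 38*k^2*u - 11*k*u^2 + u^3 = (-5*k + u)*(-4*k + u)*(-2*k + u)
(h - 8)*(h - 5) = h^2 - 13*h + 40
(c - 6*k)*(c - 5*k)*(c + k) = c^3 - 10*c^2*k + 19*c*k^2 + 30*k^3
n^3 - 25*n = n*(n - 5)*(n + 5)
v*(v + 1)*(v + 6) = v^3 + 7*v^2 + 6*v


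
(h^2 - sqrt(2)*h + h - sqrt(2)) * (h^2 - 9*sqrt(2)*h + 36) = h^4 - 10*sqrt(2)*h^3 + h^3 - 10*sqrt(2)*h^2 + 54*h^2 - 36*sqrt(2)*h + 54*h - 36*sqrt(2)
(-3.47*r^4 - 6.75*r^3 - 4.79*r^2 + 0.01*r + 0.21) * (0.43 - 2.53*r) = 8.7791*r^5 + 15.5854*r^4 + 9.2162*r^3 - 2.085*r^2 - 0.527*r + 0.0903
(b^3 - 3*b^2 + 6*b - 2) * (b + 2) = b^4 - b^3 + 10*b - 4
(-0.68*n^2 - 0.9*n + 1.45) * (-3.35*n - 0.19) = 2.278*n^3 + 3.1442*n^2 - 4.6865*n - 0.2755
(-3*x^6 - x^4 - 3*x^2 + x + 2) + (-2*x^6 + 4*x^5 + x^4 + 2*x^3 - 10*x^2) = -5*x^6 + 4*x^5 + 2*x^3 - 13*x^2 + x + 2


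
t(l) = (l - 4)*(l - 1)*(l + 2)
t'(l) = (l - 4)*(l - 1) + (l - 4)*(l + 2) + (l - 1)*(l + 2) = 3*l^2 - 6*l - 6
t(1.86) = -7.10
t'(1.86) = -6.78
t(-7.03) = -445.51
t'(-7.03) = 184.44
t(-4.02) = -81.33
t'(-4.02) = 66.60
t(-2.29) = -6.00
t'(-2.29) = 23.47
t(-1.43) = 7.52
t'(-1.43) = 8.71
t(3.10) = -9.64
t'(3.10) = 4.23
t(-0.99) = 10.03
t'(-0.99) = 2.88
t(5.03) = 29.18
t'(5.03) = 39.72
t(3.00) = -10.00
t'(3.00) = 3.00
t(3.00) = -10.00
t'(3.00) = 3.00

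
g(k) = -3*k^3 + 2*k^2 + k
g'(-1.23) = -17.54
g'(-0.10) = 0.51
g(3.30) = -82.73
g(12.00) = -4884.00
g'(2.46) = -43.62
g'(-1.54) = -26.50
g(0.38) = 0.50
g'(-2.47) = -63.79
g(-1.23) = 7.38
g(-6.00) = 714.00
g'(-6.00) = -347.00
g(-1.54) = 14.16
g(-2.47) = 54.94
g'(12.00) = -1247.00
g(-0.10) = -0.08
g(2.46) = -30.10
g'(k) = -9*k^2 + 4*k + 1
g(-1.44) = 11.67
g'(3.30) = -83.81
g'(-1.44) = -23.42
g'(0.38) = 1.22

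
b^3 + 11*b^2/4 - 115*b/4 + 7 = (b - 4)*(b - 1/4)*(b + 7)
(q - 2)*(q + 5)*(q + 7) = q^3 + 10*q^2 + 11*q - 70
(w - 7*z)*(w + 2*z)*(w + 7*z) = w^3 + 2*w^2*z - 49*w*z^2 - 98*z^3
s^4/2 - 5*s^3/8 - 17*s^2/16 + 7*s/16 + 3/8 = (s/2 + 1/4)*(s - 2)*(s - 3/4)*(s + 1)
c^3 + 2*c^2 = c^2*(c + 2)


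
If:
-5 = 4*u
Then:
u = -5/4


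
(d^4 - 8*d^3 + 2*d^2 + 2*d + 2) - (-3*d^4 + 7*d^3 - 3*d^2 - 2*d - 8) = 4*d^4 - 15*d^3 + 5*d^2 + 4*d + 10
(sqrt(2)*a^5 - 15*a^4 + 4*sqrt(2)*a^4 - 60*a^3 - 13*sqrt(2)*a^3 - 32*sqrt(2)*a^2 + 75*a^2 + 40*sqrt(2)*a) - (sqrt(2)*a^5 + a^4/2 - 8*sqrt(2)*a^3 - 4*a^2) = -31*a^4/2 + 4*sqrt(2)*a^4 - 60*a^3 - 5*sqrt(2)*a^3 - 32*sqrt(2)*a^2 + 79*a^2 + 40*sqrt(2)*a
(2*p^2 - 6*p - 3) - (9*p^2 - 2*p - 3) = -7*p^2 - 4*p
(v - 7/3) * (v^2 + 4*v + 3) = v^3 + 5*v^2/3 - 19*v/3 - 7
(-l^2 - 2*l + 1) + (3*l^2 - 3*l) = 2*l^2 - 5*l + 1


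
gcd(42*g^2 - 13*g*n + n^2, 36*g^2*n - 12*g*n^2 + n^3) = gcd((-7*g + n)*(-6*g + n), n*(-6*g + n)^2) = 6*g - n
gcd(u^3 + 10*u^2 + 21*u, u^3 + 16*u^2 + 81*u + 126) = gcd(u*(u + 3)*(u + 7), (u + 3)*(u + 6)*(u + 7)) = u^2 + 10*u + 21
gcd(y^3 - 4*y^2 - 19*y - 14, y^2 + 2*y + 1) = y + 1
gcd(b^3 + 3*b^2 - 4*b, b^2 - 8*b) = b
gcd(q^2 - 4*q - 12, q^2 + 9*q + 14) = q + 2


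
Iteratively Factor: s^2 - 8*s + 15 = (s - 5)*(s - 3)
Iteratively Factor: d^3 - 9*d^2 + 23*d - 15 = (d - 3)*(d^2 - 6*d + 5) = (d - 3)*(d - 1)*(d - 5)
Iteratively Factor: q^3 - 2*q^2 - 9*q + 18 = (q + 3)*(q^2 - 5*q + 6) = (q - 3)*(q + 3)*(q - 2)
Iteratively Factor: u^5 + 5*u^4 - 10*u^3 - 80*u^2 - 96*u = (u + 2)*(u^4 + 3*u^3 - 16*u^2 - 48*u) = u*(u + 2)*(u^3 + 3*u^2 - 16*u - 48) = u*(u - 4)*(u + 2)*(u^2 + 7*u + 12) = u*(u - 4)*(u + 2)*(u + 4)*(u + 3)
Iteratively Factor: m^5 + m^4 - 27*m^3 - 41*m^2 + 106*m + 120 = (m - 5)*(m^4 + 6*m^3 + 3*m^2 - 26*m - 24) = (m - 5)*(m - 2)*(m^3 + 8*m^2 + 19*m + 12) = (m - 5)*(m - 2)*(m + 1)*(m^2 + 7*m + 12) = (m - 5)*(m - 2)*(m + 1)*(m + 3)*(m + 4)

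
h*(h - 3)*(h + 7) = h^3 + 4*h^2 - 21*h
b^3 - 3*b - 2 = (b - 2)*(b + 1)^2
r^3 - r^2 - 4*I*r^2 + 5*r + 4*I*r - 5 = (r - 1)*(r - 5*I)*(r + I)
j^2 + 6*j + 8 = (j + 2)*(j + 4)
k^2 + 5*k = k*(k + 5)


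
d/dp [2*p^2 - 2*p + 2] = 4*p - 2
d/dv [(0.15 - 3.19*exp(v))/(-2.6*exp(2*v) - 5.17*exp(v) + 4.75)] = (-8.294*exp(2*v) + 0.779999999999999*exp(v) - 14.377)*exp(v)/(6.76*exp(4*v) + 26.884*exp(3*v) + 2.0289*exp(2*v) - 49.115*exp(v) + 22.5625)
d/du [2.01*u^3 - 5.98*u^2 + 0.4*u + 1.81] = 6.03*u^2 - 11.96*u + 0.4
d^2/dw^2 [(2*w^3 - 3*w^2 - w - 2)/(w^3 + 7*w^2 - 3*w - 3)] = 2*(-17*w^6 + 15*w^5 - 24*w^4 - 230*w^3 - 429*w^2 + 99*w - 78)/(w^9 + 21*w^8 + 138*w^7 + 208*w^6 - 540*w^5 - 198*w^4 + 378*w^3 + 108*w^2 - 81*w - 27)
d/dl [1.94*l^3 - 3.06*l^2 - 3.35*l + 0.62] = 5.82*l^2 - 6.12*l - 3.35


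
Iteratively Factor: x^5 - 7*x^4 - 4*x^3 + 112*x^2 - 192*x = (x + 4)*(x^4 - 11*x^3 + 40*x^2 - 48*x) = (x - 4)*(x + 4)*(x^3 - 7*x^2 + 12*x) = (x - 4)*(x - 3)*(x + 4)*(x^2 - 4*x) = (x - 4)^2*(x - 3)*(x + 4)*(x)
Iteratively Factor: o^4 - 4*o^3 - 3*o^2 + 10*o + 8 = (o + 1)*(o^3 - 5*o^2 + 2*o + 8) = (o - 2)*(o + 1)*(o^2 - 3*o - 4) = (o - 4)*(o - 2)*(o + 1)*(o + 1)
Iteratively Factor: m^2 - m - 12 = (m + 3)*(m - 4)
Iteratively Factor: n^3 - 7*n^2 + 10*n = (n - 5)*(n^2 - 2*n) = n*(n - 5)*(n - 2)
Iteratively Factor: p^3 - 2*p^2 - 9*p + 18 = (p - 2)*(p^2 - 9) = (p - 3)*(p - 2)*(p + 3)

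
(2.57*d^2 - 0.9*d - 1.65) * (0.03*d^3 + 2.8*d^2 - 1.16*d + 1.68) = 0.0771*d^5 + 7.169*d^4 - 5.5507*d^3 + 0.7416*d^2 + 0.402*d - 2.772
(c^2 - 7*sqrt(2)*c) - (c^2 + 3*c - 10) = -7*sqrt(2)*c - 3*c + 10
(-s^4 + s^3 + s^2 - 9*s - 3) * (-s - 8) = s^5 + 7*s^4 - 9*s^3 + s^2 + 75*s + 24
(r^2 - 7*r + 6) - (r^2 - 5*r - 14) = 20 - 2*r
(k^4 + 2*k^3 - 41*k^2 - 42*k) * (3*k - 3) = 3*k^5 + 3*k^4 - 129*k^3 - 3*k^2 + 126*k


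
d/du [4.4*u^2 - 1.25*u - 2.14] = 8.8*u - 1.25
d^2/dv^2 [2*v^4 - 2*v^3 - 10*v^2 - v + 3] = 24*v^2 - 12*v - 20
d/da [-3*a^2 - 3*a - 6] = -6*a - 3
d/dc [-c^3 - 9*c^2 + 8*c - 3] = -3*c^2 - 18*c + 8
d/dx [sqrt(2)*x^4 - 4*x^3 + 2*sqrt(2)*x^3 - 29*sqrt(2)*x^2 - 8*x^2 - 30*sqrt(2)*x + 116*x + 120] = 4*sqrt(2)*x^3 - 12*x^2 + 6*sqrt(2)*x^2 - 58*sqrt(2)*x - 16*x - 30*sqrt(2) + 116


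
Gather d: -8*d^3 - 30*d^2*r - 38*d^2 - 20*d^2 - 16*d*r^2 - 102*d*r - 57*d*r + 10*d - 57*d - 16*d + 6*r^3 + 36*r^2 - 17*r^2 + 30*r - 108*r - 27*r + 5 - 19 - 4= -8*d^3 + d^2*(-30*r - 58) + d*(-16*r^2 - 159*r - 63) + 6*r^3 + 19*r^2 - 105*r - 18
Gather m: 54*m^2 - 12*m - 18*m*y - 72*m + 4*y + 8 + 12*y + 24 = 54*m^2 + m*(-18*y - 84) + 16*y + 32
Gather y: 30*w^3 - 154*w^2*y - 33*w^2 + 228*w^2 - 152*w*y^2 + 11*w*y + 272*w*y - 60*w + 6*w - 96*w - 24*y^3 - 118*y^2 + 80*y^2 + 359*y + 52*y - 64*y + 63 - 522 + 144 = 30*w^3 + 195*w^2 - 150*w - 24*y^3 + y^2*(-152*w - 38) + y*(-154*w^2 + 283*w + 347) - 315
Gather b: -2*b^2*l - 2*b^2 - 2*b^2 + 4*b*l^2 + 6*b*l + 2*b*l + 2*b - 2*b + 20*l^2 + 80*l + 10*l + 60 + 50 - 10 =b^2*(-2*l - 4) + b*(4*l^2 + 8*l) + 20*l^2 + 90*l + 100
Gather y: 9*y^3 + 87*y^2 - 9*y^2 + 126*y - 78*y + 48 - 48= 9*y^3 + 78*y^2 + 48*y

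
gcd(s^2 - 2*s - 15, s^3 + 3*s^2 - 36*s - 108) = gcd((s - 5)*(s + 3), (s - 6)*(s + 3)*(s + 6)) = s + 3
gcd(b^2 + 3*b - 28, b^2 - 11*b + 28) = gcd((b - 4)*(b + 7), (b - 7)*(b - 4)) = b - 4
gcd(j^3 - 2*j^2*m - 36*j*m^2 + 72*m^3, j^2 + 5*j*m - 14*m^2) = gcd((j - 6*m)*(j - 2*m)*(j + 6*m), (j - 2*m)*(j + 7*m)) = j - 2*m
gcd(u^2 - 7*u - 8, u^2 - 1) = u + 1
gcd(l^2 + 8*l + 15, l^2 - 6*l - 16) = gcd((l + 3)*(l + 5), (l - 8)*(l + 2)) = 1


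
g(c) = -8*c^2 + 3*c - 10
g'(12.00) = -189.00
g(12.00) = -1126.00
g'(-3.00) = 51.00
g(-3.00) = -91.00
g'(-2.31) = 39.96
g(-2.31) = -59.62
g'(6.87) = -106.92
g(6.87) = -366.97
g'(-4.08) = 68.28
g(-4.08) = -155.41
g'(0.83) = -10.28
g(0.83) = -13.02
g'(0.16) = 0.44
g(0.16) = -9.72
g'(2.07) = -30.12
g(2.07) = -38.07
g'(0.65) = -7.40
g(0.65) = -11.43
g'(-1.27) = 23.32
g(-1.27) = -26.71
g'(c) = 3 - 16*c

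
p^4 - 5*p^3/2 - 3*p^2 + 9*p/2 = p*(p - 3)*(p - 1)*(p + 3/2)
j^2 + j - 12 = (j - 3)*(j + 4)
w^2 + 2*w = w*(w + 2)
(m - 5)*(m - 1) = m^2 - 6*m + 5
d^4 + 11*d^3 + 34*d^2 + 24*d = d*(d + 1)*(d + 4)*(d + 6)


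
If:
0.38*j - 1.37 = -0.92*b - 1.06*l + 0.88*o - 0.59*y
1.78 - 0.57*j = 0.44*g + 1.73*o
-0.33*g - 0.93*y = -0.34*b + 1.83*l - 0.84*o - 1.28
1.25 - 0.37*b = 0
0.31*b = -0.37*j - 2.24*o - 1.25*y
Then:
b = 3.38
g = 2.0253080331319*y + 8.3885233648226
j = 0.261279099332803*y - 3.87734302504292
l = -1.14937383932566*y - 0.106185357106333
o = 0.172910545521689 - 0.601193422657651*y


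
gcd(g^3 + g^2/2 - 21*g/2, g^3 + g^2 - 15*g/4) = g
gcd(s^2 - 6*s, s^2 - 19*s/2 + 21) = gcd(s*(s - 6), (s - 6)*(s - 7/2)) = s - 6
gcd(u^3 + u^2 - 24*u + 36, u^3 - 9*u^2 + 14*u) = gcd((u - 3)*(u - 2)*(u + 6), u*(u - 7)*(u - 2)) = u - 2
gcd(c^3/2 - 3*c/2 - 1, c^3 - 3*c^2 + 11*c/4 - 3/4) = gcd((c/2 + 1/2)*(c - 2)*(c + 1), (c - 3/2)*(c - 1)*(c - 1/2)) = 1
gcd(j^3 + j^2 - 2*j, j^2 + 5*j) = j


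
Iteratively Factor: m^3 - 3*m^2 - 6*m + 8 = (m - 4)*(m^2 + m - 2) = (m - 4)*(m + 2)*(m - 1)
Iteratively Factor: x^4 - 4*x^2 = (x - 2)*(x^3 + 2*x^2) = x*(x - 2)*(x^2 + 2*x) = x^2*(x - 2)*(x + 2)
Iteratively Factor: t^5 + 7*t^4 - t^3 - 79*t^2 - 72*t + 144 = (t - 3)*(t^4 + 10*t^3 + 29*t^2 + 8*t - 48) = (t - 3)*(t - 1)*(t^3 + 11*t^2 + 40*t + 48) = (t - 3)*(t - 1)*(t + 4)*(t^2 + 7*t + 12) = (t - 3)*(t - 1)*(t + 4)^2*(t + 3)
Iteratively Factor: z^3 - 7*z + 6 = (z - 2)*(z^2 + 2*z - 3) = (z - 2)*(z + 3)*(z - 1)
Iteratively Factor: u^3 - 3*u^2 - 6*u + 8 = (u + 2)*(u^2 - 5*u + 4) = (u - 4)*(u + 2)*(u - 1)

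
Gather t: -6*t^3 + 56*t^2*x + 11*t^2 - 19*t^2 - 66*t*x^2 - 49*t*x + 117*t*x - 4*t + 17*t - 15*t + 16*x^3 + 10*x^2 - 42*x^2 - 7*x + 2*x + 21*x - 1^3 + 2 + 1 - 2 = -6*t^3 + t^2*(56*x - 8) + t*(-66*x^2 + 68*x - 2) + 16*x^3 - 32*x^2 + 16*x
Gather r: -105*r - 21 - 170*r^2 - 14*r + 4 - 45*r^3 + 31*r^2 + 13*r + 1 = -45*r^3 - 139*r^2 - 106*r - 16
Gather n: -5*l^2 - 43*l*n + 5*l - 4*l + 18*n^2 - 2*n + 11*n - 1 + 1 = -5*l^2 + l + 18*n^2 + n*(9 - 43*l)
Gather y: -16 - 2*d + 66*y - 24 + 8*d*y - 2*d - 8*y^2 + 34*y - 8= -4*d - 8*y^2 + y*(8*d + 100) - 48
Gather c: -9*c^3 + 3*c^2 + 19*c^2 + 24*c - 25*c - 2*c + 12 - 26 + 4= -9*c^3 + 22*c^2 - 3*c - 10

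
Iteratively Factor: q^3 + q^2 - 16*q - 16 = (q - 4)*(q^2 + 5*q + 4) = (q - 4)*(q + 1)*(q + 4)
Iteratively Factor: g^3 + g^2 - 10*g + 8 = (g - 1)*(g^2 + 2*g - 8) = (g - 1)*(g + 4)*(g - 2)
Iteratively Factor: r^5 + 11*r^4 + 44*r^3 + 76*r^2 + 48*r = (r + 2)*(r^4 + 9*r^3 + 26*r^2 + 24*r) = r*(r + 2)*(r^3 + 9*r^2 + 26*r + 24) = r*(r + 2)*(r + 3)*(r^2 + 6*r + 8) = r*(r + 2)^2*(r + 3)*(r + 4)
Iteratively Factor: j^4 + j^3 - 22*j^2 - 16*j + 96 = (j + 4)*(j^3 - 3*j^2 - 10*j + 24) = (j - 2)*(j + 4)*(j^2 - j - 12) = (j - 2)*(j + 3)*(j + 4)*(j - 4)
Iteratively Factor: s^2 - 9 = (s + 3)*(s - 3)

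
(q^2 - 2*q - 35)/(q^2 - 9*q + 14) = (q + 5)/(q - 2)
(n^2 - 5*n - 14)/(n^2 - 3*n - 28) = (n + 2)/(n + 4)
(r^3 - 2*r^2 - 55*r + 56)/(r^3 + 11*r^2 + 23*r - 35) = (r - 8)/(r + 5)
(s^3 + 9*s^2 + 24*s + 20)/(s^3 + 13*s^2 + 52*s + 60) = (s + 2)/(s + 6)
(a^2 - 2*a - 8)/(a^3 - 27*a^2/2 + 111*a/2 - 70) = 2*(a + 2)/(2*a^2 - 19*a + 35)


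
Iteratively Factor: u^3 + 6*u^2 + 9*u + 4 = (u + 1)*(u^2 + 5*u + 4) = (u + 1)^2*(u + 4)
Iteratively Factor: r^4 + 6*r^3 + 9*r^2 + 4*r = (r)*(r^3 + 6*r^2 + 9*r + 4) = r*(r + 4)*(r^2 + 2*r + 1) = r*(r + 1)*(r + 4)*(r + 1)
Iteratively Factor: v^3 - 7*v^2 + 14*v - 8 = (v - 4)*(v^2 - 3*v + 2) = (v - 4)*(v - 1)*(v - 2)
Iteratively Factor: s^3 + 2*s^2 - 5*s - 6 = (s - 2)*(s^2 + 4*s + 3) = (s - 2)*(s + 1)*(s + 3)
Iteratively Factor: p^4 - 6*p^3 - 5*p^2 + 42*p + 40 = (p - 5)*(p^3 - p^2 - 10*p - 8) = (p - 5)*(p + 2)*(p^2 - 3*p - 4) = (p - 5)*(p + 1)*(p + 2)*(p - 4)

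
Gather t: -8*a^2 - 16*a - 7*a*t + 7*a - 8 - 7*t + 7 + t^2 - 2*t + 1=-8*a^2 - 9*a + t^2 + t*(-7*a - 9)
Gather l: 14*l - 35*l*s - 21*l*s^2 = l*(-21*s^2 - 35*s + 14)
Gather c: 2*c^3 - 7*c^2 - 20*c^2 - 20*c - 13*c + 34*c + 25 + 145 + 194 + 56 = 2*c^3 - 27*c^2 + c + 420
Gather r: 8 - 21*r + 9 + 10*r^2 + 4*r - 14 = 10*r^2 - 17*r + 3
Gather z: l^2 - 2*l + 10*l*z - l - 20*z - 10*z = l^2 - 3*l + z*(10*l - 30)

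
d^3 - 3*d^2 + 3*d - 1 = (d - 1)^3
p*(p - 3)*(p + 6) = p^3 + 3*p^2 - 18*p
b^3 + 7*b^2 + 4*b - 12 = (b - 1)*(b + 2)*(b + 6)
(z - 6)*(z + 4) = z^2 - 2*z - 24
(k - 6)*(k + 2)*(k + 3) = k^3 - k^2 - 24*k - 36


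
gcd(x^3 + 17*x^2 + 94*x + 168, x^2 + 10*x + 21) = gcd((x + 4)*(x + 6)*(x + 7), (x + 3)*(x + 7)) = x + 7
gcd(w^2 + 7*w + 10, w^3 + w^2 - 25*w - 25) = w + 5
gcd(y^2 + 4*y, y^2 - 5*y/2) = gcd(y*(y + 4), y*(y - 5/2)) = y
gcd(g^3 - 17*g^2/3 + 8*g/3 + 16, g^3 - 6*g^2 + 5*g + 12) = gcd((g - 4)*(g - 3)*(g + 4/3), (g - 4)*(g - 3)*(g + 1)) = g^2 - 7*g + 12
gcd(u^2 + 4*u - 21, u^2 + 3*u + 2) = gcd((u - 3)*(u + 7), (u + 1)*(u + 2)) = 1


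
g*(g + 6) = g^2 + 6*g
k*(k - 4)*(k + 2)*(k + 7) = k^4 + 5*k^3 - 22*k^2 - 56*k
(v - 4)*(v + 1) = v^2 - 3*v - 4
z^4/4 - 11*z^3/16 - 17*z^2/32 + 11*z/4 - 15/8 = (z/4 + 1/2)*(z - 2)*(z - 3/2)*(z - 5/4)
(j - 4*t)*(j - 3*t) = j^2 - 7*j*t + 12*t^2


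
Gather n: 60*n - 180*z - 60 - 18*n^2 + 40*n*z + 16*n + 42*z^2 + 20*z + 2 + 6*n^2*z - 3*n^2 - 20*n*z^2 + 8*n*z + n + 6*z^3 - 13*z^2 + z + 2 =n^2*(6*z - 21) + n*(-20*z^2 + 48*z + 77) + 6*z^3 + 29*z^2 - 159*z - 56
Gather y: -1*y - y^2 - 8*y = -y^2 - 9*y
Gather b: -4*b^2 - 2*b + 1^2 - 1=-4*b^2 - 2*b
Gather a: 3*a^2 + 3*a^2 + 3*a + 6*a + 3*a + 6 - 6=6*a^2 + 12*a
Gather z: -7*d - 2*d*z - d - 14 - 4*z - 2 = -8*d + z*(-2*d - 4) - 16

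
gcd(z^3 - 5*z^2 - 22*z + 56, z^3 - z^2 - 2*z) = z - 2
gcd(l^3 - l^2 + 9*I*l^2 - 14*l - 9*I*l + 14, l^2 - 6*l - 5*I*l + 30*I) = 1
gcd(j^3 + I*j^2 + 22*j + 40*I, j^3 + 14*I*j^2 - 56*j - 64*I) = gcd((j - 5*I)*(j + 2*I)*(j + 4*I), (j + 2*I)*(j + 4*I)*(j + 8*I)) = j^2 + 6*I*j - 8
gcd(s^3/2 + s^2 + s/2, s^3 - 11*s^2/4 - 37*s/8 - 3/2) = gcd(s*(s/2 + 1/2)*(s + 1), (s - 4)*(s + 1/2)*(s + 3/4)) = 1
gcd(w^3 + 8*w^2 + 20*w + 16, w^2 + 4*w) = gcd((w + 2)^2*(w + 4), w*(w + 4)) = w + 4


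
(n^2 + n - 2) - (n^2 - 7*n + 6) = 8*n - 8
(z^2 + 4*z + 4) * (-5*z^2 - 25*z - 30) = -5*z^4 - 45*z^3 - 150*z^2 - 220*z - 120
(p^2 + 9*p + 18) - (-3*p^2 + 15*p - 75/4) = 4*p^2 - 6*p + 147/4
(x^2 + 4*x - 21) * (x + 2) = x^3 + 6*x^2 - 13*x - 42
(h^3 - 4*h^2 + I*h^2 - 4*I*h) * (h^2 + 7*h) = h^5 + 3*h^4 + I*h^4 - 28*h^3 + 3*I*h^3 - 28*I*h^2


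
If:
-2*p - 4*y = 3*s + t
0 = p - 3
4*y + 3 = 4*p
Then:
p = 3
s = -t/3 - 5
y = 9/4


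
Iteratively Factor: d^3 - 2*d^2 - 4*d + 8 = (d - 2)*(d^2 - 4) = (d - 2)*(d + 2)*(d - 2)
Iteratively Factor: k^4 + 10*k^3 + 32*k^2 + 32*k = (k + 4)*(k^3 + 6*k^2 + 8*k) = (k + 2)*(k + 4)*(k^2 + 4*k) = (k + 2)*(k + 4)^2*(k)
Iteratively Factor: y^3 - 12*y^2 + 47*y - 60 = (y - 4)*(y^2 - 8*y + 15) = (y - 5)*(y - 4)*(y - 3)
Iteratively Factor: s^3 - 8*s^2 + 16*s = (s - 4)*(s^2 - 4*s) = s*(s - 4)*(s - 4)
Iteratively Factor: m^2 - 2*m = (m - 2)*(m)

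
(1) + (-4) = -3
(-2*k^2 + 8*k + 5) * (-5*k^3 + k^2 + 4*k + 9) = 10*k^5 - 42*k^4 - 25*k^3 + 19*k^2 + 92*k + 45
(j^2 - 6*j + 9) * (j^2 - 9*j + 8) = j^4 - 15*j^3 + 71*j^2 - 129*j + 72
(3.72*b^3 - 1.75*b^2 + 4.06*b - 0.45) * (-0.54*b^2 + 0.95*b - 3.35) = -2.0088*b^5 + 4.479*b^4 - 16.3169*b^3 + 9.9625*b^2 - 14.0285*b + 1.5075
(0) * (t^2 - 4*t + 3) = 0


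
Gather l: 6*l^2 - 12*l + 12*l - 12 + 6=6*l^2 - 6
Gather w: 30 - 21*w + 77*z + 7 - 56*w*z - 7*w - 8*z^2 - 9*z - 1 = w*(-56*z - 28) - 8*z^2 + 68*z + 36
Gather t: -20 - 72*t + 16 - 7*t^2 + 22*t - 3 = -7*t^2 - 50*t - 7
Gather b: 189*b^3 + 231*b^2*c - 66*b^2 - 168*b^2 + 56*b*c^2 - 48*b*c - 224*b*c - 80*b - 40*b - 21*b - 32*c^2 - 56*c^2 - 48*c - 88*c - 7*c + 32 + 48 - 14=189*b^3 + b^2*(231*c - 234) + b*(56*c^2 - 272*c - 141) - 88*c^2 - 143*c + 66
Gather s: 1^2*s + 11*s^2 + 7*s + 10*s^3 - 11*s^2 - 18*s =10*s^3 - 10*s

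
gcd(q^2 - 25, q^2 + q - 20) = q + 5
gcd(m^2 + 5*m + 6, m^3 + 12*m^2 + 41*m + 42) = m^2 + 5*m + 6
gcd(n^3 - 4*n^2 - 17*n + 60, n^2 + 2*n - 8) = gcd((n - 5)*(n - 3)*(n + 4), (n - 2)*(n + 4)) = n + 4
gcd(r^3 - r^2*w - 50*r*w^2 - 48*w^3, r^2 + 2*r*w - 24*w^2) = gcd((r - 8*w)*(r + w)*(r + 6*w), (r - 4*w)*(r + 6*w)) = r + 6*w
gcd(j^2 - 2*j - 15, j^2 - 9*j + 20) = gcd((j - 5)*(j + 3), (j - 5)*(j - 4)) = j - 5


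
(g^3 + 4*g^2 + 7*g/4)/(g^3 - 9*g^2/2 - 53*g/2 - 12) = g*(2*g + 7)/(2*(g^2 - 5*g - 24))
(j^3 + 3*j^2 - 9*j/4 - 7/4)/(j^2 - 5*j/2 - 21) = (2*j^2 - j - 1)/(2*(j - 6))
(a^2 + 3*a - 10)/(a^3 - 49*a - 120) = (a - 2)/(a^2 - 5*a - 24)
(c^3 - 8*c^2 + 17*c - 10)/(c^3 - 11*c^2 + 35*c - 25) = (c - 2)/(c - 5)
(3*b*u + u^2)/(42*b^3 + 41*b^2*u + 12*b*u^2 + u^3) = u/(14*b^2 + 9*b*u + u^2)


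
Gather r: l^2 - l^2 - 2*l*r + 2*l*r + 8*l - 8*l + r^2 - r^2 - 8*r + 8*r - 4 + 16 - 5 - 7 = 0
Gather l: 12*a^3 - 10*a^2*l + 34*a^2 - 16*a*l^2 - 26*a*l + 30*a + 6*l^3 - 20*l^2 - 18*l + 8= 12*a^3 + 34*a^2 + 30*a + 6*l^3 + l^2*(-16*a - 20) + l*(-10*a^2 - 26*a - 18) + 8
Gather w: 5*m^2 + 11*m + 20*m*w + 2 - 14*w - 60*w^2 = 5*m^2 + 11*m - 60*w^2 + w*(20*m - 14) + 2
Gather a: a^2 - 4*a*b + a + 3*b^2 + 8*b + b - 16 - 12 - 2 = a^2 + a*(1 - 4*b) + 3*b^2 + 9*b - 30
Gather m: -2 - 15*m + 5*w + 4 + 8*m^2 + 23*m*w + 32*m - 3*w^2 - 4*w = 8*m^2 + m*(23*w + 17) - 3*w^2 + w + 2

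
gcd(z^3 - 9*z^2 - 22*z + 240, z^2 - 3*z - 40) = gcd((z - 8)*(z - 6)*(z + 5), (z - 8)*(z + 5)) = z^2 - 3*z - 40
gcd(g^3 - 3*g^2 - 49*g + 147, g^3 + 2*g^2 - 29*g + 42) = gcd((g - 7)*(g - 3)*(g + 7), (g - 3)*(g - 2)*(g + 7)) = g^2 + 4*g - 21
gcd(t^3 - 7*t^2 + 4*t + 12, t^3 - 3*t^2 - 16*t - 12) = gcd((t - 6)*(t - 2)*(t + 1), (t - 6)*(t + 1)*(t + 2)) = t^2 - 5*t - 6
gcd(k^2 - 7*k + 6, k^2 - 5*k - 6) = k - 6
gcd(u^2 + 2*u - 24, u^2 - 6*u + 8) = u - 4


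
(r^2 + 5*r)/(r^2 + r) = (r + 5)/(r + 1)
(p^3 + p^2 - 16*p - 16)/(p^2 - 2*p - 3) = (p^2 - 16)/(p - 3)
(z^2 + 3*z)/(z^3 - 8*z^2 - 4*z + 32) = z*(z + 3)/(z^3 - 8*z^2 - 4*z + 32)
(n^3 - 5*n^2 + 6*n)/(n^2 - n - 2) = n*(n - 3)/(n + 1)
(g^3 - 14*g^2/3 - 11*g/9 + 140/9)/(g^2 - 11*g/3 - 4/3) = (9*g^2 - 6*g - 35)/(3*(3*g + 1))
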